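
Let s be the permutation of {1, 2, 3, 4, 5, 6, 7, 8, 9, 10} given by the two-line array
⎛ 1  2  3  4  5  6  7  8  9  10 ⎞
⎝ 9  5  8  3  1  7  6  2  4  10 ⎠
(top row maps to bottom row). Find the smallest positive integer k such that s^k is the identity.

14

Writing s as disjoint cycles, the cycle lengths are 7, 2, 1.
The order of s is the least common multiple of its cycle lengths: lcm(7, 2) = 14.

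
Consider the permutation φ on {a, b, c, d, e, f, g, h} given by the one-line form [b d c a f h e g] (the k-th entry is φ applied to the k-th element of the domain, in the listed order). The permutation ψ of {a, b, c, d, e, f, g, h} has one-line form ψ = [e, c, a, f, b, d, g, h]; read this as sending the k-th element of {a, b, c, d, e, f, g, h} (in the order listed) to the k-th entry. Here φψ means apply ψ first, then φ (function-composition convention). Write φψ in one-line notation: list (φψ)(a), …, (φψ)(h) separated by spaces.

For each element, apply ψ then φ: a → e → f; b → c → c; c → a → b; d → f → h; e → b → d; f → d → a; g → g → e; h → h → g.
So φψ in one-line form is f c b h d a e g.

f c b h d a e g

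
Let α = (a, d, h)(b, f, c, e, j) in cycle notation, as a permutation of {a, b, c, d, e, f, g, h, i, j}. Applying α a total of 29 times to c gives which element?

f

c lies in the 5-cycle (b, f, c, e, j).
Powers repeat with period 5 on this cycle, and 29 mod 5 = 4, so α^29(c) = α^4(c).
Advancing 4 steps from c: c → e → j → b → f.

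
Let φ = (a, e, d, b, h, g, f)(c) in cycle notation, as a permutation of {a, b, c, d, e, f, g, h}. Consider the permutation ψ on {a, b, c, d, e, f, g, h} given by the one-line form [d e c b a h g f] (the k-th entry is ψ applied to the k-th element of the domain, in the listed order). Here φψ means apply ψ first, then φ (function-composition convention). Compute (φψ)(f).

g

First apply ψ: ψ(f) = h, then φ(h) = g. Thus (φψ)(f) = g.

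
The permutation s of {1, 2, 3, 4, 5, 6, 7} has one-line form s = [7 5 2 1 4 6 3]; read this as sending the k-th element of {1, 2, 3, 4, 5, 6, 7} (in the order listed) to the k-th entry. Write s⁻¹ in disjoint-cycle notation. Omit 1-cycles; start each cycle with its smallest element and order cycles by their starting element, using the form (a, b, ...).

(1, 4, 5, 2, 3, 7)

First write s in disjoint cycles: (1, 7, 3, 2, 5, 4).
The inverse reverses every cycle; in canonical form, s⁻¹ = (1, 4, 5, 2, 3, 7).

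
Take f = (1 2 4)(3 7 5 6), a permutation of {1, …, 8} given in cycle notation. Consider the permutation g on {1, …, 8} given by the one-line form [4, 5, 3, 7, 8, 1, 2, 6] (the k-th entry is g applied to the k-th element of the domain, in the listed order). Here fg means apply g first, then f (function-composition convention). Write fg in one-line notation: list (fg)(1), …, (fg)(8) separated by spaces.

Chase each element through g then f: 1 → 4 → 1; 2 → 5 → 6; 3 → 3 → 7; 4 → 7 → 5; 5 → 8 → 8; 6 → 1 → 2; 7 → 2 → 4; 8 → 6 → 3.
Collecting the images, fg = [1 6 7 5 8 2 4 3].

1 6 7 5 8 2 4 3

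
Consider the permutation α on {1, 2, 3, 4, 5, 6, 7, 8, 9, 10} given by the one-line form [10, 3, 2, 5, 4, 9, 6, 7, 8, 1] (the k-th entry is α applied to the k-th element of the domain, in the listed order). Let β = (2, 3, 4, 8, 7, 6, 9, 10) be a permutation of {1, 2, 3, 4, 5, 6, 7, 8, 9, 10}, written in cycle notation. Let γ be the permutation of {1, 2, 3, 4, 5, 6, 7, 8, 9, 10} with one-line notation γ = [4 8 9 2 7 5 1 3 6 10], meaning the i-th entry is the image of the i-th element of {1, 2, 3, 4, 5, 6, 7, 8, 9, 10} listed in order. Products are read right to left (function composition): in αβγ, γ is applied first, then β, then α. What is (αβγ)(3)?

Apply the permutations in order: γ(3) = 9, then β(9) = 10, then α(10) = 1. So (αβγ)(3) = 1.

1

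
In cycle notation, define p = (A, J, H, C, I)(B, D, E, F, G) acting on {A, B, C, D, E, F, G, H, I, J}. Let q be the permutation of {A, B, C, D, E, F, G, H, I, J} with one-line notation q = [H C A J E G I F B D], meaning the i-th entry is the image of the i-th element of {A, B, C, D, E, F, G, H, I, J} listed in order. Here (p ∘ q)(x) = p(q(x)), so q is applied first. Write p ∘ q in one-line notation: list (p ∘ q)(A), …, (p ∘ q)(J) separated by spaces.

(p ∘ q)(x) = p(q(x)). Computing each image: p(q(A)) = p(H) = C, p(q(B)) = p(C) = I, p(q(C)) = p(A) = J, p(q(D)) = p(J) = H, p(q(E)) = p(E) = F, p(q(F)) = p(G) = B, p(q(G)) = p(I) = A, p(q(H)) = p(F) = G, p(q(I)) = p(B) = D, p(q(J)) = p(D) = E.
Hence p ∘ q = [C I J H F B A G D E].

C I J H F B A G D E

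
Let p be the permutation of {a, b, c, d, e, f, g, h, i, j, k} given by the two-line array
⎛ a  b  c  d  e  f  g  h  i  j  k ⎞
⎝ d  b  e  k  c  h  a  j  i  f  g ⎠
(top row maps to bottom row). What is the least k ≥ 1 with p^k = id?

12

The disjoint-cycle form of p has cycle lengths 4, 3, 2, 1, 1.
The order is lcm(4, 3, 2) = 12.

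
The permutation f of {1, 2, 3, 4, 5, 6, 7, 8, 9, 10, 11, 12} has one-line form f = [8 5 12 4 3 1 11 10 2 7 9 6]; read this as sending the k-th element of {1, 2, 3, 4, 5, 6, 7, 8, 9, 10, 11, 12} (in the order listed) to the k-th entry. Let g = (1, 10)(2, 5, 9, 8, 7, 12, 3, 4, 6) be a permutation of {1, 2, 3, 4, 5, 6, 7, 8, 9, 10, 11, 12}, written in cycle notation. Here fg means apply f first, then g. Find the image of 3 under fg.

3

(fg)(3) = g(f(3)). f(3) = 12, then g(12) = 3. So (fg)(3) = 3.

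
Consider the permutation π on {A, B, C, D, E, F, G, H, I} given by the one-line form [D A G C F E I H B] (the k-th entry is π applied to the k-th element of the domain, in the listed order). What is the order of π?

Decomposing into disjoint cycles gives cycle lengths 6, 2, 1.
The order is lcm(6, 2) = 6.

6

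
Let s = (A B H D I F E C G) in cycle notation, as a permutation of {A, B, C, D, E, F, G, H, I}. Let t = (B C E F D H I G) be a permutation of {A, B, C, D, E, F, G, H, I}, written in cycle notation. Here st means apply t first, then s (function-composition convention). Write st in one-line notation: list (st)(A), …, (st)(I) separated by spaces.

B G C D E I H F A

Chase each element through t then s: A → A → B; B → C → G; C → E → C; D → H → D; E → F → E; F → D → I; G → B → H; H → I → F; I → G → A.
So st in one-line form is B G C D E I H F A.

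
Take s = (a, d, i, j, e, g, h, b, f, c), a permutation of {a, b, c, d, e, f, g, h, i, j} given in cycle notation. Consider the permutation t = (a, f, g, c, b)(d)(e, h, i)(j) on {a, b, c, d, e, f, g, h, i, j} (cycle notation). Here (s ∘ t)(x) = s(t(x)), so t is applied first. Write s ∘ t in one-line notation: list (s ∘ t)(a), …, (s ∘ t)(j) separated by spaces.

Chase each element through t then s: a → f → c; b → a → d; c → b → f; d → d → i; e → h → b; f → g → h; g → c → a; h → i → j; i → e → g; j → j → e.
Collecting the images, s ∘ t = [c d f i b h a j g e].

c d f i b h a j g e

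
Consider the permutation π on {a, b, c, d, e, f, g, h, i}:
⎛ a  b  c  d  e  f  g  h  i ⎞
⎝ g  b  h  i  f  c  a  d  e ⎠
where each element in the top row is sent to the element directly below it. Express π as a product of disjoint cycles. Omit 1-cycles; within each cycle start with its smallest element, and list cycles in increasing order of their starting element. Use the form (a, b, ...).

(a, g)(c, h, d, i, e, f)

From a: a → g → a, closing the cycle (a, g).
Continuing from each remaining unvisited element yields (a, g)(c, h, d, i, e, f).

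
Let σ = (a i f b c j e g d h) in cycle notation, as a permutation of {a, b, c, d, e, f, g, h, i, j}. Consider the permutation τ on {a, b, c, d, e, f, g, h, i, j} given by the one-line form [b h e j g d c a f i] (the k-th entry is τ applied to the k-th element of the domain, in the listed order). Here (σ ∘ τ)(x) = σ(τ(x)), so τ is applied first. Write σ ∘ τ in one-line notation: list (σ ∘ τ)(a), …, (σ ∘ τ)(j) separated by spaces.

c a g e d h j i b f

(σ ∘ τ)(x) = σ(τ(x)). Computing each image: σ(τ(a)) = σ(b) = c, σ(τ(b)) = σ(h) = a, σ(τ(c)) = σ(e) = g, σ(τ(d)) = σ(j) = e, σ(τ(e)) = σ(g) = d, σ(τ(f)) = σ(d) = h, σ(τ(g)) = σ(c) = j, σ(τ(h)) = σ(a) = i, σ(τ(i)) = σ(f) = b, σ(τ(j)) = σ(i) = f.
Hence σ ∘ τ = [c a g e d h j i b f].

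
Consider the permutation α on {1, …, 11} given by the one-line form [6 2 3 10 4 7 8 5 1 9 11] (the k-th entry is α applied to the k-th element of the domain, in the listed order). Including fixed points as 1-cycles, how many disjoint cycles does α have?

4

The cycle decomposition is (1, 6, 7, 8, 5, 4, 10, 9)(2)(3)(11), which has 4 cycles (counting 1-cycles).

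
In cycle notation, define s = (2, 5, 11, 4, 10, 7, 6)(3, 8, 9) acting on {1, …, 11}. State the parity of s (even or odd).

The cycle lengths are 7, 3, 1.
A cycle is odd iff its length is even; s has 0 even-length cycles, so sgn(s) = (−1)^0 and s is even.

even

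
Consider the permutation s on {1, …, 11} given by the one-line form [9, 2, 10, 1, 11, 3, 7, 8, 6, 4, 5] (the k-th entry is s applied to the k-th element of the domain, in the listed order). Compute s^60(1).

Tracing 1 → 9 → … returns to 1 after 6 steps, so 1 lies in a 6-cycle (1, 9, 6, 3, 10, 4).
On a 6-cycle, s^6 is the identity, so s^60 = s^0 there (60 ≡ 0 mod 6).
So s^60(1) = 1.

1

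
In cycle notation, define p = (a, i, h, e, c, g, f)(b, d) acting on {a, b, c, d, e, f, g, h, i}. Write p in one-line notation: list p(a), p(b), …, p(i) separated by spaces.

i d g b c a f e h

Image by image: a→i, b→d, c→g, d→b, e→c, f→a, g→f, h→e, i→h.
Listing these in domain order gives i d g b c a f e h.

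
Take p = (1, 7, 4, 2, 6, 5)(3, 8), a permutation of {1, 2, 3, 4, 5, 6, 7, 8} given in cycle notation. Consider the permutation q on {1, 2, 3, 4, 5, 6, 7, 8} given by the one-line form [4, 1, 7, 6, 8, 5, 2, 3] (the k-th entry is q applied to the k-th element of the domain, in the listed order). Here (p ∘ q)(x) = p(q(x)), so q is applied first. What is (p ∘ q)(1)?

q(1) = 4, then p(4) = 2; composing gives (p ∘ q)(1) = 2.

2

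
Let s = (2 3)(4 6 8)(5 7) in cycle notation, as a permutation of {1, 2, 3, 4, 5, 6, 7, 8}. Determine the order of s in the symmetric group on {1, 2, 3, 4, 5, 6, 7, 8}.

The cycle type of s is (3, 2, 2, 1).
The order of s is the least common multiple of its cycle lengths: lcm(3, 2, 2) = 6.

6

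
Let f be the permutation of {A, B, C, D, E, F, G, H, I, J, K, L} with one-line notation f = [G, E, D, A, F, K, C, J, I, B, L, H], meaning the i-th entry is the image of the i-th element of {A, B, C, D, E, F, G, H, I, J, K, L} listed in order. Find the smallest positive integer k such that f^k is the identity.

28

Decomposing into disjoint cycles gives cycle lengths 7, 4, 1.
Since disjoint cycles commute, ord(f) = lcm(7, 4) = 28.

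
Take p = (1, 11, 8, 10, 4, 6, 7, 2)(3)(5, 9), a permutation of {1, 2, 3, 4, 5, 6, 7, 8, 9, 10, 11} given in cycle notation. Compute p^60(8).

8 lies in the 8-cycle (1, 11, 8, 10, 4, 6, 7, 2).
Powers repeat with period 8 on this cycle, and 60 mod 8 = 4, so p^60(8) = p^4(8).
Advancing 4 steps from 8: 8 → 10 → 4 → 6 → 7.

7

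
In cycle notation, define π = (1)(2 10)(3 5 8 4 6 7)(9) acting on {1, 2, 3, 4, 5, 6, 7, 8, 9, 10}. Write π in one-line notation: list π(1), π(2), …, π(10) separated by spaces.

1 10 5 6 8 7 3 4 9 2

Reading each image from the cycles: 1↦1, 2↦10, 3↦5, 4↦6, 5↦8, 6↦7, 7↦3, 8↦4, 9↦9, 10↦2.
So the one-line form is 1 10 5 6 8 7 3 4 9 2.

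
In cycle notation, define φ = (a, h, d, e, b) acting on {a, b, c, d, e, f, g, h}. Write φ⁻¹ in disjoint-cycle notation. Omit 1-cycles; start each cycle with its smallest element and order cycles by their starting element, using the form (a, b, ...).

Inverting a permutation written in cycle notation just reverses the order within every cycle.
Reversing each cycle of φ and rotating so the smallest element leads gives (a, b, e, d, h).

(a, b, e, d, h)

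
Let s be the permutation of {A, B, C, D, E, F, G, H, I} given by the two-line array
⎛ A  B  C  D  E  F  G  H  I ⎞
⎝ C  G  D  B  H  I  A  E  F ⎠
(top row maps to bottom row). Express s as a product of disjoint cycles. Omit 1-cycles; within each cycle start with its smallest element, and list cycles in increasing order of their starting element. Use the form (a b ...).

(A C D B G)(E H)(F I)

Iterating s from A gives A → C → D → B → G → A; that is the 5-cycle (A C D B G).
Repeating from the next unused element and collecting all non-trivial cycles gives (A C D B G)(E H)(F I).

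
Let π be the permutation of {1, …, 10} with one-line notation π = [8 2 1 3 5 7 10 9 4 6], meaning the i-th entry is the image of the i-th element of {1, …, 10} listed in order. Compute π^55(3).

Tracing 3 → 1 → … returns to 3 after 5 steps, so 3 lies in a 5-cycle (1, 8, 9, 4, 3).
On a 5-cycle, π^5 is the identity, so π^55 = π^0 there (55 ≡ 0 mod 5).
So π^55(3) = 3.

3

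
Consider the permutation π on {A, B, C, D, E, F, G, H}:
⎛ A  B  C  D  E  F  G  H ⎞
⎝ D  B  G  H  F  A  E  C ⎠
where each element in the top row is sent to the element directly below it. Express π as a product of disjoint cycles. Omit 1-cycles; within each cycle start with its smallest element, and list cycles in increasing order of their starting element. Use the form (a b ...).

From A: A → D → H → C → G → E → F → A, closing the cycle (A D H C G E F).
Continuing from each remaining unvisited element yields (A D H C G E F).

(A D H C G E F)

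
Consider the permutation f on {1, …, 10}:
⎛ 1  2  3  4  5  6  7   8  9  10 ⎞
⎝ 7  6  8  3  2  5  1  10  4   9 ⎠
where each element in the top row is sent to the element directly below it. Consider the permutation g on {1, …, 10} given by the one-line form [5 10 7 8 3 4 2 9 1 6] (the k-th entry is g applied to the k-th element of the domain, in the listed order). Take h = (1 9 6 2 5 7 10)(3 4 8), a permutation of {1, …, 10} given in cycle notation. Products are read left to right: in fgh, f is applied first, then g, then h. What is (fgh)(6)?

4

(fgh)(6) = h(g(f(6))). f(6) = 5, then g(5) = 3, then h(3) = 4, so the result is 4.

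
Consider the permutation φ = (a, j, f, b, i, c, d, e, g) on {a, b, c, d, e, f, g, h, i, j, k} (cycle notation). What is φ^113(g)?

i

g lies in the 9-cycle (a, j, f, b, i, c, d, e, g).
On a 9-cycle, φ^9 is the identity, so φ^113 = φ^5 there (113 ≡ 5 mod 9).
Stepping 5 places around the cycle: g → a → j → f → b → i.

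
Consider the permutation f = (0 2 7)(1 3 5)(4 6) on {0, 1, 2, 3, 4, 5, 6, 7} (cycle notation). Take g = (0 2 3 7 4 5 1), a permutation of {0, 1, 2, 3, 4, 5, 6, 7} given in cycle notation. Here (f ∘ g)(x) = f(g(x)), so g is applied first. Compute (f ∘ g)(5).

3

(f ∘ g)(5) = f(g(5)). g(5) = 1, then f(1) = 3. So (f ∘ g)(5) = 3.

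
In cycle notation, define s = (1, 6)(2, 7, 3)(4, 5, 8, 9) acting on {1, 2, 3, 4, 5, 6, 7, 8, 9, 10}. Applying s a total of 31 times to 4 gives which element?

9

4 lies in the 4-cycle (4, 5, 8, 9).
Powers repeat with period 4 on this cycle, and 31 mod 4 = 3, so s^31(4) = s^3(4).
Advancing 3 steps from 4: 4 → 5 → 8 → 9.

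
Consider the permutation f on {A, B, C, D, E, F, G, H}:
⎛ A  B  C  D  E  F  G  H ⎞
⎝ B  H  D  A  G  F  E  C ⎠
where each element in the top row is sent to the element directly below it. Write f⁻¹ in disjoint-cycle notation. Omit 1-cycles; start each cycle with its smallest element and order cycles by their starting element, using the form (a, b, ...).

(A, D, C, H, B)(E, G)

First write f in disjoint cycles: (A, B, H, C, D)(E, G).
Reversing each cycle (and rotating so the smallest element leads) gives f⁻¹ = (A, D, C, H, B)(E, G).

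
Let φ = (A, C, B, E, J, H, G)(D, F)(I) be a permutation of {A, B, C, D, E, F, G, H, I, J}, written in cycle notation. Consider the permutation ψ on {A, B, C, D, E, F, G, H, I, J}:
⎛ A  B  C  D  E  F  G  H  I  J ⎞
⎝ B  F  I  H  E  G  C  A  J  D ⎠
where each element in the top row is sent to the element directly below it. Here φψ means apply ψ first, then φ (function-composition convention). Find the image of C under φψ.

I

First apply ψ: ψ(C) = I, then φ(I) = I. Thus (φψ)(C) = I.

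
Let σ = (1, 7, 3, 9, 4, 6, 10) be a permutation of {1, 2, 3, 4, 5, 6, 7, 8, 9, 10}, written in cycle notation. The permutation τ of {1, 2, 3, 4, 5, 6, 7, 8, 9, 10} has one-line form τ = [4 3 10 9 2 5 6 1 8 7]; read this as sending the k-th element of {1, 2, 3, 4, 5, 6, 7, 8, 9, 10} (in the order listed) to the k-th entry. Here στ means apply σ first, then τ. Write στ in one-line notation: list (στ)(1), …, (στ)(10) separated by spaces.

(στ)(x) = τ(σ(x)). Computing each image: τ(σ(1)) = τ(7) = 6, τ(σ(2)) = τ(2) = 3, τ(σ(3)) = τ(9) = 8, τ(σ(4)) = τ(6) = 5, τ(σ(5)) = τ(5) = 2, τ(σ(6)) = τ(10) = 7, τ(σ(7)) = τ(3) = 10, τ(σ(8)) = τ(8) = 1, τ(σ(9)) = τ(4) = 9, τ(σ(10)) = τ(1) = 4.
Hence στ = [6 3 8 5 2 7 10 1 9 4].

6 3 8 5 2 7 10 1 9 4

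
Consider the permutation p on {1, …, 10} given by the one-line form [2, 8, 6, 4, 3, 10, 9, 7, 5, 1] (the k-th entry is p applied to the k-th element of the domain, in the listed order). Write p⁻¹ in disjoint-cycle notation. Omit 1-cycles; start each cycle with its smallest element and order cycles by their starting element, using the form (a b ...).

The cycle decomposition of p is (1 2 8 7 9 5 3 6 10).
The inverse reverses every cycle; in canonical form, p⁻¹ = (1 10 6 3 5 9 7 8 2).

(1 10 6 3 5 9 7 8 2)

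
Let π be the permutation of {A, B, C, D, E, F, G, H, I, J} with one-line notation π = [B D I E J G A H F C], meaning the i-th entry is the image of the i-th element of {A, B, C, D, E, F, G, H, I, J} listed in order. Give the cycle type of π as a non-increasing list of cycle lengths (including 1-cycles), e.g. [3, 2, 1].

The disjoint cycles are (A B D E J C I F G)(H), with lengths 9, 1 in non-increasing order.

[9, 1]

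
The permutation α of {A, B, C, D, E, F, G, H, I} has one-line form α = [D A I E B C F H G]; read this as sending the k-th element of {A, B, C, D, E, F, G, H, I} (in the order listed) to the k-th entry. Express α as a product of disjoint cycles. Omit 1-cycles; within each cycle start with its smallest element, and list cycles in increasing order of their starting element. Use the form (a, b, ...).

(A, D, E, B)(C, I, G, F)

Start at A and follow images: A → D → E → B → A, giving the cycle (A, D, E, B).
Repeating from the next unused element and collecting all non-trivial cycles gives (A, D, E, B)(C, I, G, F).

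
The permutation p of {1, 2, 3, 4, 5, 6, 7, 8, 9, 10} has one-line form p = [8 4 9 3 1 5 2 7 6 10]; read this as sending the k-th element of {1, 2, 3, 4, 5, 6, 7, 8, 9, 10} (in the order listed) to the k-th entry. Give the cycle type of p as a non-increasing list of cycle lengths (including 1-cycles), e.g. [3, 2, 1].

The disjoint cycles are (1, 8, 7, 2, 4, 3, 9, 6, 5)(10), with lengths 9, 1 in non-increasing order.

[9, 1]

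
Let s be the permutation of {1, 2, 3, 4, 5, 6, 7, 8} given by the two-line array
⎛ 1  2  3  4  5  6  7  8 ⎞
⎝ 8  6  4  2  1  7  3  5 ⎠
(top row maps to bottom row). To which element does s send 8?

The entry below 8 in the array is 5, so s(8) = 5.

5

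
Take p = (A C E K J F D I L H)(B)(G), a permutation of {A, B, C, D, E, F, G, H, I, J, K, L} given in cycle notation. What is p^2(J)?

J lies in the 10-cycle (A C E K J F D I L H).
Advancing 2 steps from J: J → F → D.

D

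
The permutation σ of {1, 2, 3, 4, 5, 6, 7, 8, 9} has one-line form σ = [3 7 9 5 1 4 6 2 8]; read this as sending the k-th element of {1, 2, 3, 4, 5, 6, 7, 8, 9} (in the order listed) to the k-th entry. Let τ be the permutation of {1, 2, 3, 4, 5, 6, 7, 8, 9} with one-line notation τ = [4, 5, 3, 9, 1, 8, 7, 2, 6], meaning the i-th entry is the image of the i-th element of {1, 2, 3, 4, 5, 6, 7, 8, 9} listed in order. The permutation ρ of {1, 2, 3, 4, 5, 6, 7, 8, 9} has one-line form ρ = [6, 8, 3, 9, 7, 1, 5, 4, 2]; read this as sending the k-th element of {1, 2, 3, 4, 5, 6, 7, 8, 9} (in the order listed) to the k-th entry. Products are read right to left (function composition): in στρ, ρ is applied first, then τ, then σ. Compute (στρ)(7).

3

Chase 7: ρ(7) = 5; τ(5) = 1; σ(1) = 3. Hence (στρ)(7) = 3.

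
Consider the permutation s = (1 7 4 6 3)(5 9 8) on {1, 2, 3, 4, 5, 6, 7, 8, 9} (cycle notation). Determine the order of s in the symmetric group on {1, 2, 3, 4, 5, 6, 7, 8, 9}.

The cycle type of s is (5, 3, 1).
The order of s is the least common multiple of its cycle lengths: lcm(5, 3) = 15.

15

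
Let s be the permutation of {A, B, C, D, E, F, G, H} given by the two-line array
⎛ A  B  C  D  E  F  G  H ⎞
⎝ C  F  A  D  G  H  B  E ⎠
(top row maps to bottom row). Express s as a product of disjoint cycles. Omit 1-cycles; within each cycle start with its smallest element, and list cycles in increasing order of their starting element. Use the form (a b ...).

From A: A → C → A, closing the cycle (A C).
Continuing from each remaining unvisited element yields (A C)(B F H E G).

(A C)(B F H E G)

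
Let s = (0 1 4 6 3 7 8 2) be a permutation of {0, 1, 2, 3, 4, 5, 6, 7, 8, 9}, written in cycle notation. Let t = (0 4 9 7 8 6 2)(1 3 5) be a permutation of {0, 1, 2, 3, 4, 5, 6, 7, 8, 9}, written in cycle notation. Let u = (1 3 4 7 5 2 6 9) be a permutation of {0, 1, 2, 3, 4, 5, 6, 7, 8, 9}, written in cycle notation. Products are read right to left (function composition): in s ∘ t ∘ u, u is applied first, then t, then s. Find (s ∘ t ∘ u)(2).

0

(s ∘ t ∘ u)(2) = s(t(u(2))). u(2) = 6, then t(6) = 2, then s(2) = 0, so the result is 0.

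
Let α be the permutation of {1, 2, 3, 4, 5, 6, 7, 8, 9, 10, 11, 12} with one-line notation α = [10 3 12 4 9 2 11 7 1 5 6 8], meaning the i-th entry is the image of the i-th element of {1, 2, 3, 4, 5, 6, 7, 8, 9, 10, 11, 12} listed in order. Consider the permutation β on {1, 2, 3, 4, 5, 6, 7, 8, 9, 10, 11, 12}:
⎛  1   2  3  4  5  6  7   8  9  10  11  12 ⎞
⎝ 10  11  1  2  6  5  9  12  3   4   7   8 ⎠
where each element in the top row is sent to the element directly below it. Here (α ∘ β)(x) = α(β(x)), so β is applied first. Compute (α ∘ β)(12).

First apply β: β(12) = 8, then α(8) = 7. Thus (α ∘ β)(12) = 7.

7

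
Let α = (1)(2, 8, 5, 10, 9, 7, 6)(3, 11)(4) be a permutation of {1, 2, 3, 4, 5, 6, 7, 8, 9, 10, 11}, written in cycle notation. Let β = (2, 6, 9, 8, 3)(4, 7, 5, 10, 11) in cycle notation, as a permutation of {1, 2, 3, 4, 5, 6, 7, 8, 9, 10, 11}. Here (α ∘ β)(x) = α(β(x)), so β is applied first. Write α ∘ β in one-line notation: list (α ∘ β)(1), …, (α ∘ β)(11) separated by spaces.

(α ∘ β)(x) = α(β(x)). Computing each image: α(β(1)) = α(1) = 1, α(β(2)) = α(6) = 2, α(β(3)) = α(2) = 8, α(β(4)) = α(7) = 6, α(β(5)) = α(10) = 9, α(β(6)) = α(9) = 7, α(β(7)) = α(5) = 10, α(β(8)) = α(3) = 11, α(β(9)) = α(8) = 5, α(β(10)) = α(11) = 3, α(β(11)) = α(4) = 4.
Hence α ∘ β = [1 2 8 6 9 7 10 11 5 3 4].

1 2 8 6 9 7 10 11 5 3 4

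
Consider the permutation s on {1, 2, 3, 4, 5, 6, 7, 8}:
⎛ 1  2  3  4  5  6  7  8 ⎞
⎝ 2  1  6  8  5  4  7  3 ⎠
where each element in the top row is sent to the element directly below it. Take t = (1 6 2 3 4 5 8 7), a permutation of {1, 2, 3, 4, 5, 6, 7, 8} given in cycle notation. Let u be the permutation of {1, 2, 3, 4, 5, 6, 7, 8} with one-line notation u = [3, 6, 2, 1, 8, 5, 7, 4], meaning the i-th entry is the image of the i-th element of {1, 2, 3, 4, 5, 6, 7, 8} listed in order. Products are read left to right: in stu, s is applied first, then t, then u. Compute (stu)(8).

1

Chase 8: s(8) = 3; t(3) = 4; u(4) = 1. Hence (stu)(8) = 1.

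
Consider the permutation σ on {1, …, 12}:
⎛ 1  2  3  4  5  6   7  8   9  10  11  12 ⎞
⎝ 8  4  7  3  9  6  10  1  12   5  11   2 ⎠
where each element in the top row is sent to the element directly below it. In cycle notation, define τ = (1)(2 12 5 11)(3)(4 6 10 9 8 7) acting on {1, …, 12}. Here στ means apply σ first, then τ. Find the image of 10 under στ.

11

σ(10) = 5, then τ(5) = 11; composing gives (στ)(10) = 11.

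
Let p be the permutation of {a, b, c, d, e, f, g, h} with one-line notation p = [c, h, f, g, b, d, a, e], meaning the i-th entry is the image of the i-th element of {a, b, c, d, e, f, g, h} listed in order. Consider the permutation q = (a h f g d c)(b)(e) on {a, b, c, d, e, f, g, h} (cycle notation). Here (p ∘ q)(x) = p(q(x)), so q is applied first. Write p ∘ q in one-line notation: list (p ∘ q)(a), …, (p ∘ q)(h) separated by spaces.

Chase each element through q then p: a → h → e; b → b → h; c → a → c; d → c → f; e → e → b; f → g → a; g → d → g; h → f → d.
Collecting the images, p ∘ q = [e h c f b a g d].

e h c f b a g d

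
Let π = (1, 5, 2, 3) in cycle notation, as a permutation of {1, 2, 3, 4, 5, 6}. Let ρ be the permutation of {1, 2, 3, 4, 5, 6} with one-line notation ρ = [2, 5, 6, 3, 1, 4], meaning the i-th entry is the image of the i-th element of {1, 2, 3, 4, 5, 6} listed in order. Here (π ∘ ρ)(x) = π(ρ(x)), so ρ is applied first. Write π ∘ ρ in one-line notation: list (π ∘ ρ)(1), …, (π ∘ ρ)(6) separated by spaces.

(π ∘ ρ)(x) = π(ρ(x)). Computing each image: π(ρ(1)) = π(2) = 3, π(ρ(2)) = π(5) = 2, π(ρ(3)) = π(6) = 6, π(ρ(4)) = π(3) = 1, π(ρ(5)) = π(1) = 5, π(ρ(6)) = π(4) = 4.
Hence π ∘ ρ = [3 2 6 1 5 4].

3 2 6 1 5 4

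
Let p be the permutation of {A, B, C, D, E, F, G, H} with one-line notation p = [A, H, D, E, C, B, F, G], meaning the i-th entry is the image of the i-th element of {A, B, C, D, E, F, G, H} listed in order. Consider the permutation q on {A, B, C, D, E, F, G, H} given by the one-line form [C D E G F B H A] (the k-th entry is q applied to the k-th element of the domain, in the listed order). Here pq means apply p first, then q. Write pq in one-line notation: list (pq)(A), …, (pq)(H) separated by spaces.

C A G F E D B H

(pq)(x) = q(p(x)). Computing each image: q(p(A)) = q(A) = C, q(p(B)) = q(H) = A, q(p(C)) = q(D) = G, q(p(D)) = q(E) = F, q(p(E)) = q(C) = E, q(p(F)) = q(B) = D, q(p(G)) = q(F) = B, q(p(H)) = q(G) = H.
Hence pq = [C A G F E D B H].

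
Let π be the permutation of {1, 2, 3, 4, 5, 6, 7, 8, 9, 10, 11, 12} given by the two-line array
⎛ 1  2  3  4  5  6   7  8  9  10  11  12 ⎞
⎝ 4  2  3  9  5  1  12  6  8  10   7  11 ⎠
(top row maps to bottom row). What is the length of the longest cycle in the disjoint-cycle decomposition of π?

5

Decomposing into disjoint cycles gives (1 4 9 8 6)(7 12 11); the longest has length 5.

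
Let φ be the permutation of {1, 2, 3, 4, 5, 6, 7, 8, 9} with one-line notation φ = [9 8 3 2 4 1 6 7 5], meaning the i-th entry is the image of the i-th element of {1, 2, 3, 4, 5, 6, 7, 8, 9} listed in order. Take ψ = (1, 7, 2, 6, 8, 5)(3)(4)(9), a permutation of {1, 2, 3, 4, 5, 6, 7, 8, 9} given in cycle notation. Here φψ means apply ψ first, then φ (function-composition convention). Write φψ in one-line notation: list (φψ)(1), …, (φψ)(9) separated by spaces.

Chase each element through ψ then φ: 1 → 7 → 6; 2 → 6 → 1; 3 → 3 → 3; 4 → 4 → 2; 5 → 1 → 9; 6 → 8 → 7; 7 → 2 → 8; 8 → 5 → 4; 9 → 9 → 5.
So φψ in one-line form is 6 1 3 2 9 7 8 4 5.

6 1 3 2 9 7 8 4 5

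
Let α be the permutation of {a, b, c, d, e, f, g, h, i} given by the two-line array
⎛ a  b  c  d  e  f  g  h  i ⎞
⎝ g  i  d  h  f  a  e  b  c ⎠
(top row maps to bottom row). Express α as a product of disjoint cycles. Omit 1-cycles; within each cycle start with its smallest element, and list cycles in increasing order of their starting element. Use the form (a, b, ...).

(a, g, e, f)(b, i, c, d, h)

Start at a and follow images: a → g → e → f → a, giving the cycle (a, g, e, f).
Repeating from the next unused element and collecting all non-trivial cycles gives (a, g, e, f)(b, i, c, d, h).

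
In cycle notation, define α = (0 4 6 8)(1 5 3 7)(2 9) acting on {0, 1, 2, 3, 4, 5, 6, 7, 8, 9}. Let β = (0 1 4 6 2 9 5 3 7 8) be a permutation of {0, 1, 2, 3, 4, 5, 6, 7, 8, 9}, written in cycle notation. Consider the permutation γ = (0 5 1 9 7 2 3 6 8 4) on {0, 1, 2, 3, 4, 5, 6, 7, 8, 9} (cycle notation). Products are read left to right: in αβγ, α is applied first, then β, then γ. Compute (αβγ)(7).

0

Apply the permutations in order: α(7) = 1, then β(1) = 4, then γ(4) = 0. So (αβγ)(7) = 0.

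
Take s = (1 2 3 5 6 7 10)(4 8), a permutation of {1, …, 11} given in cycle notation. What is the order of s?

The disjoint cycles have lengths 7, 2, 1, 1.
The order is lcm(7, 2) = 14.

14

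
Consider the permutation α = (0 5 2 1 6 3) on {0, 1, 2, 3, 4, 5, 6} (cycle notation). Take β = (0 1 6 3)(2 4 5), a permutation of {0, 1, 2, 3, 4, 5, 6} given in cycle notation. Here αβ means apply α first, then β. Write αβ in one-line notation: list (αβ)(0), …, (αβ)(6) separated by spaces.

Chase each element through α then β: 0 → 5 → 2; 1 → 6 → 3; 2 → 1 → 6; 3 → 0 → 1; 4 → 4 → 5; 5 → 2 → 4; 6 → 3 → 0.
So αβ in one-line form is 2 3 6 1 5 4 0.

2 3 6 1 5 4 0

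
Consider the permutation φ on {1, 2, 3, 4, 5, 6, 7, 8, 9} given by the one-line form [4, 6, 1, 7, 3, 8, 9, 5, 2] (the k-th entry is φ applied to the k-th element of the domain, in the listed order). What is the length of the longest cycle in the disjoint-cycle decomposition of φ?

Decomposing into disjoint cycles gives (1, 4, 7, 9, 2, 6, 8, 5, 3); the longest has length 9.

9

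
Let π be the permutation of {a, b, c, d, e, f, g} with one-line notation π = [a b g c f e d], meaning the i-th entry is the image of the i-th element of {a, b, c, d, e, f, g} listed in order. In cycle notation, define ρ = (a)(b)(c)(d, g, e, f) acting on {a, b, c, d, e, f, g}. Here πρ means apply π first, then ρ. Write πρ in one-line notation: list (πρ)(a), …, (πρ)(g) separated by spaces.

a b e c d f g

For each element, apply π then ρ: a → a → a; b → b → b; c → g → e; d → c → c; e → f → d; f → e → f; g → d → g.
Collecting the images, πρ = [a b e c d f g].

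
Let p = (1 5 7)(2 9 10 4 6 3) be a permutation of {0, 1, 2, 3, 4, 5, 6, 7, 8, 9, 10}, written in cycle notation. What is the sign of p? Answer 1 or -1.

The cycle lengths are 6, 3, 1, 1.
A cycle is odd iff its length is even; p has 1 even-length cycle, so sgn(p) = (−1)^1 and p is odd.

-1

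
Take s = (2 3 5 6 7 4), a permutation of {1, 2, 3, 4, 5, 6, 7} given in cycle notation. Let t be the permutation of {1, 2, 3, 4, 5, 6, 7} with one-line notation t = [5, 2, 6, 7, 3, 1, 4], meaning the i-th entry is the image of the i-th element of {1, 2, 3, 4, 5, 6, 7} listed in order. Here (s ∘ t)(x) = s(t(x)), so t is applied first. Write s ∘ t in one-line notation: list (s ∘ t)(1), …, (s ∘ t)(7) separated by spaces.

6 3 7 4 5 1 2

(s ∘ t)(x) = s(t(x)). Computing each image: s(t(1)) = s(5) = 6, s(t(2)) = s(2) = 3, s(t(3)) = s(6) = 7, s(t(4)) = s(7) = 4, s(t(5)) = s(3) = 5, s(t(6)) = s(1) = 1, s(t(7)) = s(4) = 2.
Hence s ∘ t = [6 3 7 4 5 1 2].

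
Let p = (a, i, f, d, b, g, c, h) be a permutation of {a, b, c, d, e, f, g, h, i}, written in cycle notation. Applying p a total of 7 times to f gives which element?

i

f lies in the 8-cycle (a, i, f, d, b, g, c, h).
Advancing 7 steps from f: f → d → b → g → c → h → a → i.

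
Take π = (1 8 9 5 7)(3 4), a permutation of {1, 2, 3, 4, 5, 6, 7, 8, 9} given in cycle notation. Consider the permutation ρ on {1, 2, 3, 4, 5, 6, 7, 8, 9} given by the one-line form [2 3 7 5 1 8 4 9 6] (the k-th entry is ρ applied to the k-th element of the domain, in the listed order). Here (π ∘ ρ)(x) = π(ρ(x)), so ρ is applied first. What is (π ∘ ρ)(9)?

6

(π ∘ ρ)(9) = π(ρ(9)). ρ(9) = 6, then π(6) = 6. So (π ∘ ρ)(9) = 6.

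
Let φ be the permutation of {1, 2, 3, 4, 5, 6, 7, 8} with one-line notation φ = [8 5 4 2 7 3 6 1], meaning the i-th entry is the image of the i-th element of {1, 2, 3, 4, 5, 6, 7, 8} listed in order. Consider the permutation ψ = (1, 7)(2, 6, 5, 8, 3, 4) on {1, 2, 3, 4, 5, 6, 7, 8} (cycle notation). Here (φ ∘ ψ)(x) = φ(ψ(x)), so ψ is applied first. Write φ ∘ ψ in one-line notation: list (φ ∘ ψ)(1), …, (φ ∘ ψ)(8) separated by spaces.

6 3 2 5 1 7 8 4

(φ ∘ ψ)(x) = φ(ψ(x)). Computing each image: φ(ψ(1)) = φ(7) = 6, φ(ψ(2)) = φ(6) = 3, φ(ψ(3)) = φ(4) = 2, φ(ψ(4)) = φ(2) = 5, φ(ψ(5)) = φ(8) = 1, φ(ψ(6)) = φ(5) = 7, φ(ψ(7)) = φ(1) = 8, φ(ψ(8)) = φ(3) = 4.
Hence φ ∘ ψ = [6 3 2 5 1 7 8 4].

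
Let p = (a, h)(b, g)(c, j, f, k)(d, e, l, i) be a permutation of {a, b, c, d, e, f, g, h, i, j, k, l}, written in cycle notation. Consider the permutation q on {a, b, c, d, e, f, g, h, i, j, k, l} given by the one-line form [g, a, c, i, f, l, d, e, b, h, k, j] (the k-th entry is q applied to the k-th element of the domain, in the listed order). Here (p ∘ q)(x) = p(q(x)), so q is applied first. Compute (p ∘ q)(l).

f

First apply q: q(l) = j, then p(j) = f. Thus (p ∘ q)(l) = f.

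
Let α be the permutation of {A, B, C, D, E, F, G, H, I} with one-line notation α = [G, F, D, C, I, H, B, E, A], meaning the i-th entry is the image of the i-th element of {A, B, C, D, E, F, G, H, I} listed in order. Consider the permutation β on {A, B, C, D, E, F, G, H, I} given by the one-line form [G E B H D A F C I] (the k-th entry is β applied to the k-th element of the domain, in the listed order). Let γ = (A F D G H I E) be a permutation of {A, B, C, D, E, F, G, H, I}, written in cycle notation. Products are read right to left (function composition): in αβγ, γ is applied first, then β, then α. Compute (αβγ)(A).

G

Chase A: γ(A) = F; β(F) = A; α(A) = G. Hence (αβγ)(A) = G.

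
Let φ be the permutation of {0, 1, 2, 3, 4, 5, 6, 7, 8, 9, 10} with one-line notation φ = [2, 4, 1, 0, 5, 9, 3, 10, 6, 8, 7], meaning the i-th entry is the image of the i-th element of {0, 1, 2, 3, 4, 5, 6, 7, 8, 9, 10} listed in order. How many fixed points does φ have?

0

No element satisfies φ(x) = x, so there are 0 fixed points.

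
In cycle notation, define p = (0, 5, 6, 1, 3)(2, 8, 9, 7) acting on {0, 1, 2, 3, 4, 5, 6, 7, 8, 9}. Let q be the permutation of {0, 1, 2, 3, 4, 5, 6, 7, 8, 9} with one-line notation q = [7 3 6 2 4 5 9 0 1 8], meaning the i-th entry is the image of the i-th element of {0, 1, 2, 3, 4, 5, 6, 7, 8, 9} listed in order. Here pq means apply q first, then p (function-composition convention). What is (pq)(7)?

5

First apply q: q(7) = 0, then p(0) = 5. Thus (pq)(7) = 5.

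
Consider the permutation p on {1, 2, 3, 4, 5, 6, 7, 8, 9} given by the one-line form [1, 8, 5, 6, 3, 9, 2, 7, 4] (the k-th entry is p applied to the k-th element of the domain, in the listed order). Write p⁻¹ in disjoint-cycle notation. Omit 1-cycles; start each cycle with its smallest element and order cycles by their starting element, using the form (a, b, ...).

(2, 7, 8)(3, 5)(4, 9, 6)

First write p in disjoint cycles: (2, 8, 7)(3, 5)(4, 6, 9).
Reversing each cycle (and rotating so the smallest element leads) gives p⁻¹ = (2, 7, 8)(3, 5)(4, 9, 6).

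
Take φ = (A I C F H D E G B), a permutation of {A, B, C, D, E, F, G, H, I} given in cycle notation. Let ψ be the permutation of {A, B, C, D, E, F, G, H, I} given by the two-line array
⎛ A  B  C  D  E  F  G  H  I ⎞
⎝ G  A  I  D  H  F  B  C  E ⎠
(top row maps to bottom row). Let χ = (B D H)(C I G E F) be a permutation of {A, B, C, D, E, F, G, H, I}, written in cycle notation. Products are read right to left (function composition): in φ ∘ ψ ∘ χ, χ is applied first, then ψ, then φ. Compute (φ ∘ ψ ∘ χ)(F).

Chase F: χ(F) = C; ψ(C) = I; φ(I) = C. Hence (φ ∘ ψ ∘ χ)(F) = C.

C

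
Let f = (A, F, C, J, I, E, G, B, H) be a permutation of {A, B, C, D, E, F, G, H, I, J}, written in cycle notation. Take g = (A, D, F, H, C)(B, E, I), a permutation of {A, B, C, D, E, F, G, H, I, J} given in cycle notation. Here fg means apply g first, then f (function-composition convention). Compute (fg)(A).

(fg)(A) = f(g(A)). g(A) = D, then f(D) = D. So (fg)(A) = D.

D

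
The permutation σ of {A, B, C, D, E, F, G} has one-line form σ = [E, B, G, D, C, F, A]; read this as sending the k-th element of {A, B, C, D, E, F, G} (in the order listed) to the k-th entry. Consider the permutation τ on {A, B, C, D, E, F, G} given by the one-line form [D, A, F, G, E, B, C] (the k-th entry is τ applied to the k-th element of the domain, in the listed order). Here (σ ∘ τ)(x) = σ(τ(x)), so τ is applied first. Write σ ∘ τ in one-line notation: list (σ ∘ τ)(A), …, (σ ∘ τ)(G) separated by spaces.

D E F A C B G

For each element, apply τ then σ: A → D → D; B → A → E; C → F → F; D → G → A; E → E → C; F → B → B; G → C → G.
Collecting the images, σ ∘ τ = [D E F A C B G].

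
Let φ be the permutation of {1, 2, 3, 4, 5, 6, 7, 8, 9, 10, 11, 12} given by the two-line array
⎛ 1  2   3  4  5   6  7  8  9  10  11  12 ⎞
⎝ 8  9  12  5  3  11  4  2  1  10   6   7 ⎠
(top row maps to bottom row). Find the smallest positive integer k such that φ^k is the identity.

20

The disjoint-cycle form of φ has cycle lengths 5, 4, 2, 1.
The order of φ is the least common multiple of its cycle lengths: lcm(5, 4, 2) = 20.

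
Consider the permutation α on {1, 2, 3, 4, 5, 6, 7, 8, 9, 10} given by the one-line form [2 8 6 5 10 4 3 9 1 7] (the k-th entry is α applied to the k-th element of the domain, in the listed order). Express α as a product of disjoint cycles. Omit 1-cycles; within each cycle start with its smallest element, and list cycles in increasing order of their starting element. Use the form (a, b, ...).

Start at 1 and follow images: 1 → 2 → 8 → 9 → 1, giving the cycle (1, 2, 8, 9).
Repeating from the next unused element and collecting all non-trivial cycles gives (1, 2, 8, 9)(3, 6, 4, 5, 10, 7).

(1, 2, 8, 9)(3, 6, 4, 5, 10, 7)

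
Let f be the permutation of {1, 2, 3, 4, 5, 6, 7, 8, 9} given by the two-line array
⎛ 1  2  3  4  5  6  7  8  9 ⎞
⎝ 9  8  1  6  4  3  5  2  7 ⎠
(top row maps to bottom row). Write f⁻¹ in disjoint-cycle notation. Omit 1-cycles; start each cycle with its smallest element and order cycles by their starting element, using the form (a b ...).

The cycle decomposition of f is (1 9 7 5 4 6 3)(2 8).
Reversing each cycle (and rotating so the smallest element leads) gives f⁻¹ = (1 3 6 4 5 7 9)(2 8).

(1 3 6 4 5 7 9)(2 8)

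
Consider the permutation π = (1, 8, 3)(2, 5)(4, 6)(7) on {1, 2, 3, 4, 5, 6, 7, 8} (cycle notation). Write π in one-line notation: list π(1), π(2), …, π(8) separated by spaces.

8 5 1 6 2 4 7 3

Reading each image from the cycles: 1↦8, 2↦5, 3↦1, 4↦6, 5↦2, 6↦4, 7↦7, 8↦3.
Listing these in domain order gives 8 5 1 6 2 4 7 3.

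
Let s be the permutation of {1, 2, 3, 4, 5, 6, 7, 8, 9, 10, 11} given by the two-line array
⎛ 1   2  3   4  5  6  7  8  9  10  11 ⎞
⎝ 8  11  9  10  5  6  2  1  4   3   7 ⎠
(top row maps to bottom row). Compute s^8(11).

Tracing 11 → 7 → … returns to 11 after 3 steps, so 11 lies in a 3-cycle (2, 11, 7).
Powers repeat with period 3 on this cycle, and 8 mod 3 = 2, so s^8(11) = s^2(11).
Advancing 2 steps from 11: 11 → 7 → 2.

2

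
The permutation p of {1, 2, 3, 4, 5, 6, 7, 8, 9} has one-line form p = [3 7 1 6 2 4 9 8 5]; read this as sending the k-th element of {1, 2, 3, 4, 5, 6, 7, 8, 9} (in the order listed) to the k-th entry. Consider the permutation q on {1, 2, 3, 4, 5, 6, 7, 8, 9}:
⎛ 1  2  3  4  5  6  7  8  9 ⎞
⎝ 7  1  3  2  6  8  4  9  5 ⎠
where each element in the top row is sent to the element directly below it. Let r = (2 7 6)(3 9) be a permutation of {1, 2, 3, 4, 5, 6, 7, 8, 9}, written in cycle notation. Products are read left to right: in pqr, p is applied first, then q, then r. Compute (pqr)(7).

(pqr)(7) = r(q(p(7))). p(7) = 9, then q(9) = 5, then r(5) = 5, so the result is 5.

5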